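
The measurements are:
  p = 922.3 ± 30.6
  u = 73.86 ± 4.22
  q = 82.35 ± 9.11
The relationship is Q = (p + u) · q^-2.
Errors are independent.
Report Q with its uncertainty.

Let w = p + u = 996.2. δw = √(δp² + δu²) = √(936 + 17.8) = 30.9, so δw/w = 0.0310.
Q is then a monomial in w, q:
δQ/Q = √((δw/w)² + (-2·δq/q)²) = √(0.000962 + 0.0490) = 0.223
Q = 0.1469, so δQ = 0.223 × 0.1469 = 0.0328.

0.1469 ± 0.0328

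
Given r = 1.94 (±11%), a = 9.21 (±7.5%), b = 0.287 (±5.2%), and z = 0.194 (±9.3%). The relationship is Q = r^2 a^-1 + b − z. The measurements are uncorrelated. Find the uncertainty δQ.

0.0978

Let p = r^2·a^-1 = 0.409. δp/p = √((2·δr/r)² + (-1·δa/a)²) = √(0.0484 + 0.00562) = 0.232, so δp = 0.0950.
Q = p + b − z: δQ = √(δp² + δb² + δz²) = √(0.00902 + 0.000223 + 0.000326) = 0.0978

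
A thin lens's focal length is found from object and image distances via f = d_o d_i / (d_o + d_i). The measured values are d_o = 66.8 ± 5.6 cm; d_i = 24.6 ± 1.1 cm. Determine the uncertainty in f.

0.714 cm

∂f/∂d_o = (d_i/(d_o+d_i))² = 0.0724;  ∂f/∂d_i = (d_o/(d_o+d_i))² = 0.534
δf = √((∂f/∂d_o · δd_o)² + (∂f/∂d_i · δd_i)²) = √(0.165 + 0.345) = 0.714 cm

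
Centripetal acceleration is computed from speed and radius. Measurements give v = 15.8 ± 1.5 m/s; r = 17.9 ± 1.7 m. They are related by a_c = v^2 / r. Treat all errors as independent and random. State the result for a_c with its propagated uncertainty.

13.9 ± 2.96 m/s^2

For a monomial a_c ∝ v^2, r^-1, fractional errors add in quadrature:
  (2·δv/v)² = (2×0.0949)² = 0.0361;  (-1·δr/r)² = (-1×0.0950)² = 0.00902
δa_c/a_c = √(0.0451) = 0.212
a_c = 13.9 m/s^2, so δa_c = 0.212 × 13.9 = 2.96 m/s^2.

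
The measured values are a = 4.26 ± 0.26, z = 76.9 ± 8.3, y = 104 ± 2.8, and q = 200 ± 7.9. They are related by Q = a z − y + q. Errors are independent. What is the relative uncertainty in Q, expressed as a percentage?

9.79%

Let p = a·z = 328. δp/p = √((1·δa/a)² + (1·δz/z)²) = √(0.00373 + 0.0116) = 0.124, so δp = 40.6.
Q = p − y + q: δQ = √(δp² + δy² + δq²) = √(1650 + 7.84 + 62.4) = 41.5
Q = 424, so δQ/Q = 41.5/424 = 0.0979.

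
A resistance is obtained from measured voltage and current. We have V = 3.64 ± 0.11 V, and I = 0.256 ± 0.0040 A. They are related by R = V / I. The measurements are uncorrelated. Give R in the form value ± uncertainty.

14.2 ± 0.484 Ω

R is a product of powers, so relative uncertainties combine in quadrature:
  (1·δV/V)² = (1×0.0302)² = 0.000913;  (-1·δI/I)² = (-1×0.0156)² = 0.000244
δR/R = √(0.00116) = 0.0340
R = 14.2 Ω, so δR = 0.0340 × 14.2 = 0.484 Ω.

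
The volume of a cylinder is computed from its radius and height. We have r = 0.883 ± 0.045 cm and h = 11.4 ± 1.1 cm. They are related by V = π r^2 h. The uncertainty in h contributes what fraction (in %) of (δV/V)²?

(δV/V)² = (2·δr/r)² + (1·δh/h)²
  r term: (2×0.0510)² = 0.0104
  h term: (1×0.0965)² = 0.00931
Total = 0.0197. Share from h = 0.00931/0.0197 = 0.473.

47.3%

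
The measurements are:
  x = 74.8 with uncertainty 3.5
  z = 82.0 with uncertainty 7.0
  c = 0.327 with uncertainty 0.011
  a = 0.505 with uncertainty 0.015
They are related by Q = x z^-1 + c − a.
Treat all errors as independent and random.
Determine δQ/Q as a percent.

12.4%

Let p = x·z^-1 = 0.912. δp/p = √((1·δx/x)² + (-1·δz/z)²) = √(0.00219 + 0.00729) = 0.0973, so δp = 0.0888.
Q = p + c − a: δQ = √(δp² + δc² + δa²) = √(0.00789 + 0.000121 + 0.000225) = 0.0907
Q = 0.734, so δQ/Q = 0.0907/0.734 = 0.124.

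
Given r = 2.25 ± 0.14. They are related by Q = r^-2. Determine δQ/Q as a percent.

12.4%

Q ∝ r^-2, so δQ/Q = |-2| · δr/r = 2 × 0.0622 = 0.124.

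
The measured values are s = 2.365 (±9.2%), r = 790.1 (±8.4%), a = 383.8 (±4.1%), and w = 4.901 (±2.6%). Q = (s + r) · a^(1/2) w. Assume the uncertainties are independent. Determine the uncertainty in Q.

6850

Let u = s + r = 792.5. δu = √(δs² + δr²) = √(0.0473 + 4400) = 66.4, so δu/u = 0.0837.
Q is then a monomial in u, a, w:
δQ/Q = √((δu/u)² + (½·δa/a)² + (1·δw/w)²) = √(0.00701 + 0.000420 + 0.000676) = 0.0901
Q = 76090, so δQ = 0.0901 × 76090 = 6850.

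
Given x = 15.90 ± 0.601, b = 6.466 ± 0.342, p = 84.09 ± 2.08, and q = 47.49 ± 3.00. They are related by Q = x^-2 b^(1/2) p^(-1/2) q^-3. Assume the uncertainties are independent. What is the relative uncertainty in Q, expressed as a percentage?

20.6%

Products/powers → add relative errors in quadrature, weighted by exponent:
  (-2·δx/x)² = (-2×0.0378)² = 0.00571;  (½·δb/b)² = (0.5×0.0529)² = 0.000699;  (−½·δp/p)² = (-0.5×0.0247)² = 0.000153;  (-3·δq/q)² = (-3×0.0632)² = 0.0359
δQ/Q = √(0.0425) = 0.206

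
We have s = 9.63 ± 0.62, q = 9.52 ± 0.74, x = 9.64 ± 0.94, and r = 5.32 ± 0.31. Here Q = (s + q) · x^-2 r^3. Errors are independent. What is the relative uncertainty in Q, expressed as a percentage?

26.7%

Let u = s + q = 19.1. δu = √(δs² + δq²) = √(0.384 + 0.548) = 0.965, so δu/u = 0.0504.
Q is then a monomial in u, x, r:
δQ/Q = √((δu/u)² + (-2·δx/x)² + (3·δr/r)²) = √(0.00254 + 0.0380 + 0.0306) = 0.267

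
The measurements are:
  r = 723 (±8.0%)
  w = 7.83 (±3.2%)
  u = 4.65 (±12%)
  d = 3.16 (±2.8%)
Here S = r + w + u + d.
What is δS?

57.8

For a sum/difference, combine absolute errors in quadrature:
  (δr)² = 3350;  (δw)² = 0.0628;  (δu)² = 0.311;  (δd)² = 0.00783
δS = √(3350) = 57.8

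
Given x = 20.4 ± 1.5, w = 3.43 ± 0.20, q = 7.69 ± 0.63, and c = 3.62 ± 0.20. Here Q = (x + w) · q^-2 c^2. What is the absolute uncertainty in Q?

1.10

Let u = x + w = 23.8. δu = √(δx² + δw²) = √(2.25 + 0.0400) = 1.51, so δu/u = 0.0635.
Q is then a monomial in u, q, c:
δQ/Q = √((δu/u)² + (-2·δq/q)² + (2·δc/c)²) = √(0.00403 + 0.0268 + 0.0122) = 0.208
Q = 5.28, so δQ = 0.208 × 5.28 = 1.10.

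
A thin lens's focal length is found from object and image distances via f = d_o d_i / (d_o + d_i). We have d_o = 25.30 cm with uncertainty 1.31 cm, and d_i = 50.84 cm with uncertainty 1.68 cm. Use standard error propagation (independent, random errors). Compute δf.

0.613 cm

∂f/∂d_o = (d_i/(d_o+d_i))² = 0.446;  ∂f/∂d_i = (d_o/(d_o+d_i))² = 0.110
δf = √((∂f/∂d_o · δd_o)² + (∂f/∂d_i · δd_i)²) = √(0.341 + 0.0344) = 0.613 cm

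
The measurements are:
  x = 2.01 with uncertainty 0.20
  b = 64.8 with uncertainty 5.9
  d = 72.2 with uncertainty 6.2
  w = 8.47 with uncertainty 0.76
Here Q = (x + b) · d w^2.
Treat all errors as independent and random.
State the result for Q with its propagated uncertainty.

(3.46 ± 0.753) × 10^5

Let u = x + b = 66.8. δu = √(δx² + δb²) = √(0.0400 + 34.8) = 5.90, so δu/u = 0.0884.
Q is then a monomial in u, d, w:
δQ/Q = √((δu/u)² + (1·δd/d)² + (2·δw/w)²) = √(0.00781 + 0.00737 + 0.0322) = 0.218
Q = 3.46e+05, so δQ = 0.218 × 3.46e+05 = 75300.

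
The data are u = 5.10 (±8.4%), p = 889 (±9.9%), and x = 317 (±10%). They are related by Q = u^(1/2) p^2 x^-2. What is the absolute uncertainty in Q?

5.05

Since Q is a product/quotient, work with relative uncertainties:
  (½·δu/u)² = (0.5×0.0840)² = 0.00176;  (2·δp/p)² = (2×0.0990)² = 0.0392;  (-2·δx/x)² = (-2×0.100)² = 0.0400
δQ/Q = √(0.0810) = 0.285
Q = 17.8, so δQ = 0.285 × 17.8 = 5.05.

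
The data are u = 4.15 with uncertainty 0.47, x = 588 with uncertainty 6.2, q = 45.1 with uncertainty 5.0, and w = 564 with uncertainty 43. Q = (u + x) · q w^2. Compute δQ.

Let h = u + x = 592. δh = √(δu² + δx²) = √(0.221 + 38.4) = 6.22, so δh/h = 0.0105.
Q is then a monomial in h, q, w:
δQ/Q = √((δh/h)² + (1·δq/q)² + (2·δw/w)²) = √(0.000110 + 0.0123 + 0.0233) = 0.189
Q = 8.5e+09, so δQ = 0.189 × 8.5e+09 = 1.6e+09.

1.6e+09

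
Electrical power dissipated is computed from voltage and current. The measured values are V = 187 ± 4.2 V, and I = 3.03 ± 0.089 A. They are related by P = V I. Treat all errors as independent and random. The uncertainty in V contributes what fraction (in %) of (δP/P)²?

(δP/P)² = (1·δV/V)² + (1·δI/I)²
  V term: (1×0.0225)² = 0.000504
  I term: (1×0.0294)² = 0.000863
Total = 0.00137. Share from V = 0.000504/0.00137 = 0.369.

36.9%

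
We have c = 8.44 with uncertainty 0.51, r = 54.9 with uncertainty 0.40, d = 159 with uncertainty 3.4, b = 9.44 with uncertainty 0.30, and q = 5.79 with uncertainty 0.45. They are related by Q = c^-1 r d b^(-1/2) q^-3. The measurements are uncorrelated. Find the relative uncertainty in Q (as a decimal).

Relative error in a monomial: (δQ/Q)² = Σ (nᵢ · δxᵢ/xᵢ)².
  (-1·δc/c)² = (-1×0.0604)² = 0.00365;  (1·δr/r)² = (1×0.00729)² = 5.31e-05;  (1·δd/d)² = (1×0.0214)² = 0.000457;  (−½·δb/b)² = (-0.5×0.0318)² = 0.000252;  (-3·δq/q)² = (-3×0.0777)² = 0.0544
δQ/Q = √(0.0588) = 0.242

0.242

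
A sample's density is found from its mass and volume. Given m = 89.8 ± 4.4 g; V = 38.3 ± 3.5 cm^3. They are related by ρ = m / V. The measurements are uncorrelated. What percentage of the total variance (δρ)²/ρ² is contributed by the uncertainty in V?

(δρ/ρ)² = (1·δm/m)² + (-1·δV/V)²
  m term: (1×0.0490)² = 0.00240
  V term: (-1×0.0914)² = 0.00835
Total = 0.0108. Share from V = 0.00835/0.0108 = 0.777.

77.7%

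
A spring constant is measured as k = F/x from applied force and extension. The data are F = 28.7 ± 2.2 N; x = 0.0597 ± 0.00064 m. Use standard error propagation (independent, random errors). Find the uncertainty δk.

37.2 N/m

Products/powers → add relative errors in quadrature, weighted by exponent:
  (1·δF/F)² = (1×0.0767)² = 0.00588;  (-1·δx/x)² = (-1×0.0107)² = 0.000115
δk/k = √(0.00599) = 0.0774
k = 481 N/m, so δk = 0.0774 × 481 = 37.2 N/m.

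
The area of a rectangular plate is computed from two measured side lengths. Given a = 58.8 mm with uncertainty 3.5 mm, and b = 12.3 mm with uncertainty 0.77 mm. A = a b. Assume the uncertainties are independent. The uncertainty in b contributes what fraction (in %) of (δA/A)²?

52.5%

(δA/A)² = (1·δa/a)² + (1·δb/b)²
  a term: (1×0.0595)² = 0.00354
  b term: (1×0.0626)² = 0.00392
Total = 0.00746. Share from b = 0.00392/0.00746 = 0.525.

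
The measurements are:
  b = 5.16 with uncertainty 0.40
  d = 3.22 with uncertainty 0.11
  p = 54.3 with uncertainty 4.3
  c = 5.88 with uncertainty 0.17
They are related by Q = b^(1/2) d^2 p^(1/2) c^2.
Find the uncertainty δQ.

Relative error in a monomial: (δQ/Q)² = Σ (nᵢ · δxᵢ/xᵢ)².
  (½·δb/b)² = (0.5×0.0775)² = 0.00150;  (2·δd/d)² = (2×0.0342)² = 0.00467;  (½·δp/p)² = (0.5×0.0792)² = 0.00157;  (2·δc/c)² = (2×0.0289)² = 0.00334
δQ/Q = √(0.0111) = 0.105
Q = 6000, so δQ = 0.105 × 6000 = 632.

632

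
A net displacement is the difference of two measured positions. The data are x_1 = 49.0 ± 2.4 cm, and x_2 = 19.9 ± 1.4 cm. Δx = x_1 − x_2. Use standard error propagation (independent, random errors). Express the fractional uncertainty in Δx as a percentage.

Δx is a linear combination, so absolute uncertainties add in quadrature:
  (δx_1)² = 5.76;  (δx_2)² = 1.96
δΔx = √(7.72) = 2.78 cm
Δx = 29.1 cm, so δΔx/Δx = 2.78/29.1 = 0.0955.

9.55%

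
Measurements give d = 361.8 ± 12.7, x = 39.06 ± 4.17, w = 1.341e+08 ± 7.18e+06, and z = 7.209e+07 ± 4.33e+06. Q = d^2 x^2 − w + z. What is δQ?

Let p = d^2·x^2 = 1.997e+08. δp/p = √((2·δd/d)² + (2·δx/x)²) = √(0.00493 + 0.0456) = 0.225, so δp = 4.49e+07.
Q = p − w + z: δQ = √(δp² + δw² + δz²) = √(2.01e+15 + 5.16e+13 + 1.87e+13) = 4.57e+07

4.57e+07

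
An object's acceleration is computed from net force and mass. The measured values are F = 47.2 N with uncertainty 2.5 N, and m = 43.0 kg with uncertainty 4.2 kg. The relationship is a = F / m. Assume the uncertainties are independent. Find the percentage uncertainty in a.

11.1%

a is a product of powers, so relative uncertainties combine in quadrature:
  (1·δF/F)² = (1×0.0530)² = 0.00281;  (-1·δm/m)² = (-1×0.0977)² = 0.00954
δa/a = √(0.0123) = 0.111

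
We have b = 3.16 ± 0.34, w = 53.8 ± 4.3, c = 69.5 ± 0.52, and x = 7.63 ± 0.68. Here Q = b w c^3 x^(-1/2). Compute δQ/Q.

Relative error in a monomial: (δQ/Q)² = Σ (nᵢ · δxᵢ/xᵢ)².
  (1·δb/b)² = (1×0.108)² = 0.0116;  (1·δw/w)² = (1×0.0799)² = 0.00639;  (3·δc/c)² = (3×0.00748)² = 0.000504;  (−½·δx/x)² = (-0.5×0.0891)² = 0.00199
δQ/Q = √(0.0205) = 0.143

0.143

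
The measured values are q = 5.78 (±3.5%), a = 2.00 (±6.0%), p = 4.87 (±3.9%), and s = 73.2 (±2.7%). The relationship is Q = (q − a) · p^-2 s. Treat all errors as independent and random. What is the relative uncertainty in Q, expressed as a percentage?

10.3%

Let u = q − a = 3.78. δu = √(δq² + δa²) = √(0.0409 + 0.0144) = 0.235, so δu/u = 0.0622.
Q is then a monomial in u, p, s:
δQ/Q = √((δu/u)² + (-2·δp/p)² + (1·δs/s)²) = √(0.00387 + 0.00608 + 0.000729) = 0.103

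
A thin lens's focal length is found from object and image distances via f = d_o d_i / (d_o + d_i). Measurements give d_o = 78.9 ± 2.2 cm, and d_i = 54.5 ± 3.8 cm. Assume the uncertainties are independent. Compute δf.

∂f/∂d_o = (d_i/(d_o+d_i))² = 0.167;  ∂f/∂d_i = (d_o/(d_o+d_i))² = 0.350
δf = √((∂f/∂d_o · δd_o)² + (∂f/∂d_i · δd_i)²) = √(0.135 + 1.77) = 1.38 cm

1.38 cm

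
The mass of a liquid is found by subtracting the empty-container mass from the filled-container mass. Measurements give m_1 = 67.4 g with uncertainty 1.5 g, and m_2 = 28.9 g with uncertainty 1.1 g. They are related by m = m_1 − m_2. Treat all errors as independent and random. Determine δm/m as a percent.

For a sum/difference, combine absolute errors in quadrature:
  (δm_1)² = 2.25;  (δm_2)² = 1.21
δm = √(3.46) = 1.86 g
m = 38.5 g, so δm/m = 1.86/38.5 = 0.0483.

4.83%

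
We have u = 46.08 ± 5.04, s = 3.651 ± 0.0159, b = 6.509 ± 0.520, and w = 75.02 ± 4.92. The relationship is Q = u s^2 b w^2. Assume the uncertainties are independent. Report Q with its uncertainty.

(2.250 ± 0.425) × 10^7

Each factor contributes (exponent × relative error)² to (δQ/Q)²:
  (1·δu/u)² = (1×0.109)² = 0.0120;  (2·δs/s)² = (2×0.00435)² = 7.59e-05;  (1·δb/b)² = (1×0.0799)² = 0.00638;  (2·δw/w)² = (2×0.0656)² = 0.0172
δQ/Q = √(0.0356) = 0.189
Q = 2.25e+07, so δQ = 0.189 × 2.25e+07 = 4.25e+06.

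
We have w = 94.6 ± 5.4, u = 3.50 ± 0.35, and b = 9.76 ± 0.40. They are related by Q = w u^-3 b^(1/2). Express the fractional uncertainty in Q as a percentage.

Each factor contributes (exponent × relative error)² to (δQ/Q)²:
  (1·δw/w)² = (1×0.0571)² = 0.00326;  (-3·δu/u)² = (-3×0.100)² = 0.0900;  (½·δb/b)² = (0.5×0.0410)² = 0.000420
δQ/Q = √(0.0937) = 0.306

30.6%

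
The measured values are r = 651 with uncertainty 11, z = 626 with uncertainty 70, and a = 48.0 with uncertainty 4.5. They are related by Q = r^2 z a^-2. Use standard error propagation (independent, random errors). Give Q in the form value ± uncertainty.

Since Q is a product/quotient, work with relative uncertainties:
  (2·δr/r)² = (2×0.0169)² = 0.00114;  (1·δz/z)² = (1×0.112)² = 0.0125;  (-2·δa/a)² = (-2×0.0938)² = 0.0352
δQ/Q = √(0.0488) = 0.221
Q = 1.15e+05, so δQ = 0.221 × 1.15e+05 = 25400.

(1.15 ± 0.254) × 10^5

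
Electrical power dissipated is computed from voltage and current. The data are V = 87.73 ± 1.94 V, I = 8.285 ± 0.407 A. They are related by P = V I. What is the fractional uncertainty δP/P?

Products/powers → add relative errors in quadrature, weighted by exponent:
  (1·δV/V)² = (1×0.0221)² = 0.000489;  (1·δI/I)² = (1×0.0491)² = 0.00241
δP/P = √(0.00290) = 0.0539

0.0539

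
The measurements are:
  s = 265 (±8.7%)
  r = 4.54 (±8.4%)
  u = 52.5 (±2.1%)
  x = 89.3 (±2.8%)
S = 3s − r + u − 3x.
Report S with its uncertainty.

575 ± 69.6

Each term contributes (cᵢ δxᵢ)² to (δS)²:
  (3·δs)² = 4780;  (δr)² = 0.145;  (δu)² = 1.22;  (3·δx)² = 56.3
δS = √(4840) = 69.6
S = 575.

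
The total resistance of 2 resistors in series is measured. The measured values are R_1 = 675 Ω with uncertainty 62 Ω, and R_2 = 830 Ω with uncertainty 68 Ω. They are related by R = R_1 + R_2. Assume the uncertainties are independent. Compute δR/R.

0.0611

R is a linear combination, so absolute uncertainties add in quadrature:
  (δR_1)² = 3840;  (δR_2)² = 4620
δR = √(8470) = 92.0 Ω
R = 1500 Ω, so δR/R = 92.0/1500 = 0.0611.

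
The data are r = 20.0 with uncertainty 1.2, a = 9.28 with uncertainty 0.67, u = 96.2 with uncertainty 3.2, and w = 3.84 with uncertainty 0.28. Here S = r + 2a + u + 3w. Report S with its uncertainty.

For a sum/difference, combine absolute errors in quadrature:
  (δr)² = 1.44;  (2·δa)² = 1.80;  (δu)² = 10.2;  (3·δw)² = 0.706
δS = √(14.2) = 3.77
S = 146.

146 ± 3.77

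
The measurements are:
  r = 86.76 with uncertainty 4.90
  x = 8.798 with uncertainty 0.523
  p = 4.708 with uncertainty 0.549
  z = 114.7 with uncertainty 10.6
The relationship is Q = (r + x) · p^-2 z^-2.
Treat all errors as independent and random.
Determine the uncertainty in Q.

9.9e-05

Let u = r + x = 95.56. δu = √(δr² + δx²) = √(24.0 + 0.274) = 4.93, so δu/u = 0.0516.
Q is then a monomial in u, p, z:
δQ/Q = √((δu/u)² + (-2·δp/p)² + (-2·δz/z)²) = √(0.00266 + 0.0544 + 0.0342) = 0.302
Q = 0.0003277, so δQ = 0.302 × 0.0003277 = 9.9e-05.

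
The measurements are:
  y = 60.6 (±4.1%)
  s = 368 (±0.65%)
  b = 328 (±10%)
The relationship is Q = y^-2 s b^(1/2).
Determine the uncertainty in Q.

Products/powers → add relative errors in quadrature, weighted by exponent:
  (-2·δy/y)² = (-2×0.0410)² = 0.00672;  (1·δs/s)² = (1×0.00650)² = 4.23e-05;  (½·δb/b)² = (0.5×0.100)² = 0.00250
δQ/Q = √(0.00927) = 0.0963
Q = 1.81, so δQ = 0.0963 × 1.81 = 0.175.

0.175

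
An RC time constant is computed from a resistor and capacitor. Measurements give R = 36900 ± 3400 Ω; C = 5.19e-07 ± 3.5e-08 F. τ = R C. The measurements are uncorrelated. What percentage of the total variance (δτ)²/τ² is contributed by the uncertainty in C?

34.9%

(δτ/τ)² = (1·δR/R)² + (1·δC/C)²
  R term: (1×0.0921)² = 0.00849
  C term: (1×0.0674)² = 0.00455
Total = 0.0130. Share from C = 0.00455/0.0130 = 0.349.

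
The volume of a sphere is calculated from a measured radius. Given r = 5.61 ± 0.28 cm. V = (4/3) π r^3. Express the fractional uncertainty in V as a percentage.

15.0%

V ∝ r^3, so δV/V = |3| · δr/r = 3 × 0.0499 = 0.150.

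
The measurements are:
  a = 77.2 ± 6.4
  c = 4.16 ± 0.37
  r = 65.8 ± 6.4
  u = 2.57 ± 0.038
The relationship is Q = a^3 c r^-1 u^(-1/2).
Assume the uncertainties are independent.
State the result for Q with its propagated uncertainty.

Products/powers → add relative errors in quadrature, weighted by exponent:
  (3·δa/a)² = (3×0.0829)² = 0.0619;  (1·δc/c)² = (1×0.0889)² = 0.00791;  (-1·δr/r)² = (-1×0.0973)² = 0.00946;  (−½·δu/u)² = (-0.5×0.0148)² = 5.47e-05
δQ/Q = √(0.0793) = 0.282
Q = 18100, so δQ = 0.282 × 18100 = 5110.

18100 ± 5110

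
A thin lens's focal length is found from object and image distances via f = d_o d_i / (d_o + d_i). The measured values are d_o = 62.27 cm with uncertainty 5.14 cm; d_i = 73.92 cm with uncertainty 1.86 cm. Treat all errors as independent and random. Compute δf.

1.56 cm

∂f/∂d_o = (d_i/(d_o+d_i))² = 0.295;  ∂f/∂d_i = (d_o/(d_o+d_i))² = 0.209
δf = √((∂f/∂d_o · δd_o)² + (∂f/∂d_i · δd_i)²) = √(2.29 + 0.151) = 1.56 cm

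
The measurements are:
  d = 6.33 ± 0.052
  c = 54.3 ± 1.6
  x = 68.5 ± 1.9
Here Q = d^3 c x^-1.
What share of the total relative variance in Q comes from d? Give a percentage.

(δQ/Q)² = (3·δd/d)² + (1·δc/c)² + (-1·δx/x)²
  d term: (3×0.00821)² = 0.000607
  c term: (1×0.0295)² = 0.000868
  x term: (-1×0.0277)² = 0.000769
Total = 0.00224. Share from d = 0.000607/0.00224 = 0.271.

27.1%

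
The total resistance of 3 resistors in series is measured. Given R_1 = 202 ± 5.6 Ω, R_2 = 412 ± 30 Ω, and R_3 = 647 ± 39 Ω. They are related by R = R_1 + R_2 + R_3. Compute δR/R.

R is a linear combination, so absolute uncertainties add in quadrature:
  (δR_1)² = 31.4;  (δR_2)² = 900;  (δR_3)² = 1520
δR = √(2450) = 49.5 Ω
R = 1260 Ω, so δR/R = 49.5/1260 = 0.0393.

0.0393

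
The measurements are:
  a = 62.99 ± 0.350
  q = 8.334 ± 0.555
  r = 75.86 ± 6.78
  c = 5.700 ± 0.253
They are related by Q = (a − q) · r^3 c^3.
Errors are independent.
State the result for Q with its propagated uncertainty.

Let u = a − q = 54.66. δu = √(δa² + δq²) = √(0.122 + 0.308) = 0.656, so δu/u = 0.0120.
Q is then a monomial in u, r, c:
δQ/Q = √((δu/u)² + (3·δr/r)² + (3·δc/c)²) = √(0.000144 + 0.0719 + 0.0177) = 0.300
Q = 4.419e+09, so δQ = 0.300 × 4.419e+09 = 1.32e+09.

(4.419 ± 1.32) × 10^9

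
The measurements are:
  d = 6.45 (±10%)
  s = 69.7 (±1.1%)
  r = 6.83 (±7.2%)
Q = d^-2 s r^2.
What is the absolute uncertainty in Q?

Each factor contributes (exponent × relative error)² to (δQ/Q)²:
  (-2·δd/d)² = (-2×0.100)² = 0.0400;  (1·δs/s)² = (1×0.0110)² = 0.000121;  (2·δr/r)² = (2×0.0720)² = 0.0207
δQ/Q = √(0.0609) = 0.247
Q = 78.2, so δQ = 0.247 × 78.2 = 19.3.

19.3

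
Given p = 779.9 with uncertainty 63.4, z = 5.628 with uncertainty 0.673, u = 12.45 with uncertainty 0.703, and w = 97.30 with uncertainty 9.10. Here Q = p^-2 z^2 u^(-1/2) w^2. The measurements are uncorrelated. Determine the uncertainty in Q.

Relative error in a monomial: (δQ/Q)² = Σ (nᵢ · δxᵢ/xᵢ)².
  (-2·δp/p)² = (-2×0.0813)² = 0.0264;  (2·δz/z)² = (2×0.120)² = 0.0572;  (−½·δu/u)² = (-0.5×0.0565)² = 0.000797;  (2·δw/w)² = (2×0.0935)² = 0.0350
δQ/Q = √(0.119) = 0.346
Q = 0.1397, so δQ = 0.346 × 0.1397 = 0.0483.

0.0483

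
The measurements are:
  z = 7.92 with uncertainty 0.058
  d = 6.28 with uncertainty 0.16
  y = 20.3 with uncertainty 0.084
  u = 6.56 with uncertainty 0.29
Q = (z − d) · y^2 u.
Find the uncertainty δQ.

Let w = z − d = 1.64. δw = √(δz² + δd²) = √(0.00336 + 0.0256) = 0.170, so δw/w = 0.104.
Q is then a monomial in w, y, u:
δQ/Q = √((δw/w)² + (2·δy/y)² + (1·δu/u)²) = √(0.0108 + 6.85e-05 + 0.00195) = 0.113
Q = 4430, so δQ = 0.113 × 4430 = 501.

501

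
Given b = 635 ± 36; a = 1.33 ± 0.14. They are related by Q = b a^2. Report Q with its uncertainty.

1120 ± 245

Products/powers → add relative errors in quadrature, weighted by exponent:
  (1·δb/b)² = (1×0.0567)² = 0.00321;  (2·δa/a)² = (2×0.105)² = 0.0443
δQ/Q = √(0.0475) = 0.218
Q = 1120, so δQ = 0.218 × 1120 = 245.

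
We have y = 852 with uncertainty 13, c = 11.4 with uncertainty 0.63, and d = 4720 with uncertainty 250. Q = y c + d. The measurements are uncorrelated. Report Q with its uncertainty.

14400 ± 610

Let p = y·c = 9710. δp/p = √((1·δy/y)² + (1·δc/c)²) = √(0.000233 + 0.00305) = 0.0573, so δp = 557.
Q = p + d: δQ = √(δp² + δd²) = √(3.1e+05 + 62500) = 610
Q = 14400.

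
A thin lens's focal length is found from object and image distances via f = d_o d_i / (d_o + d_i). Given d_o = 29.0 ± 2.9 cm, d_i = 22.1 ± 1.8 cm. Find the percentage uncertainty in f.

∂f/∂d_o = (d_i/(d_o+d_i))² = 0.187;  ∂f/∂d_i = (d_o/(d_o+d_i))² = 0.322
δf = √((∂f/∂d_o · δd_o)² + (∂f/∂d_i · δd_i)²) = √(0.294 + 0.336) = 0.794 cm
f = 12.5 cm, so δf/f = 0.794/12.5 = 0.0633.

6.33%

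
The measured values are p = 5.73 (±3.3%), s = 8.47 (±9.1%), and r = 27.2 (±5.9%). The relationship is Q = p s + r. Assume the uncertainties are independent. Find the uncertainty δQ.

Let w = p·s = 48.5. δw/w = √((1·δp/p)² + (1·δs/s)²) = √(0.00109 + 0.00828) = 0.0968, so δw = 4.70.
Q = w + r: δQ = √(δw² + δr²) = √(22.1 + 2.58) = 4.96

4.96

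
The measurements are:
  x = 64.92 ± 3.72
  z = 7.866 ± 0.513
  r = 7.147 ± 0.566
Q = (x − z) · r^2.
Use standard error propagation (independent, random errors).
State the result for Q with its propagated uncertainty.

2914 ± 500

Let u = x − z = 57.05. δu = √(δx² + δz²) = √(13.8 + 0.263) = 3.76, so δu/u = 0.0658.
Q is then a monomial in u, r:
δQ/Q = √((δu/u)² + (2·δr/r)²) = √(0.00433 + 0.0251) = 0.172
Q = 2914, so δQ = 0.172 × 2914 = 500.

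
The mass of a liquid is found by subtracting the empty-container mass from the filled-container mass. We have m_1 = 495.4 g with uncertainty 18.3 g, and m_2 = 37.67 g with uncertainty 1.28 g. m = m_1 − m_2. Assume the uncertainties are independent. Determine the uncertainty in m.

18.3 g

Sums and differences: (δm)² = Σ (cᵢ δxᵢ)².
  (δm_1)² = 335;  (δm_2)² = 1.64
δm = √(337) = 18.3 g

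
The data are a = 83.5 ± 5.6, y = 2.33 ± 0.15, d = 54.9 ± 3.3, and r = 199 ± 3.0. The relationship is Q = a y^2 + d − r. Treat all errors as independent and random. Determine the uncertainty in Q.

66.0

Let p = a·y^2 = 453. δp/p = √((1·δa/a)² + (2·δy/y)²) = √(0.00450 + 0.0166) = 0.145, so δp = 65.8.
Q = p + d − r: δQ = √(δp² + δd² + δr²) = √(4330 + 10.9 + 9.00) = 66.0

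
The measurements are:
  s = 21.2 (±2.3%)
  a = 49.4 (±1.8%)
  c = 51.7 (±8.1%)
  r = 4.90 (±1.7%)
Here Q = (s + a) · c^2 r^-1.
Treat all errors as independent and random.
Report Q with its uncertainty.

38500 ± 6300

Let u = s + a = 70.6. δu = √(δs² + δa²) = √(0.238 + 0.791) = 1.01, so δu/u = 0.0144.
Q is then a monomial in u, c, r:
δQ/Q = √((δu/u)² + (2·δc/c)² + (-1·δr/r)²) = √(0.000206 + 0.0262 + 0.000289) = 0.164
Q = 38500, so δQ = 0.164 × 38500 = 6300.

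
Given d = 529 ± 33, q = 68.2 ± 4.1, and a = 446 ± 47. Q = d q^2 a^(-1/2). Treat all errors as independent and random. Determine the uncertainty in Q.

16900

For a monomial Q ∝ d, q^2, a^(-1/2), fractional errors add in quadrature:
  (1·δd/d)² = (1×0.0624)² = 0.00389;  (2·δq/q)² = (2×0.0601)² = 0.0145;  (−½·δa/a)² = (-0.5×0.105)² = 0.00278
δQ/Q = √(0.0211) = 0.145
Q = 1.17e+05, so δQ = 0.145 × 1.17e+05 = 16900.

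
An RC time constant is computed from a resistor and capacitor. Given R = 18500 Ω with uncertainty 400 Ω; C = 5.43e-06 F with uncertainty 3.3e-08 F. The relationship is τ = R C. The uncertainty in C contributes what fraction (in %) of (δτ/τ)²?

7.32%

(δτ/τ)² = (1·δR/R)² + (1·δC/C)²
  R term: (1×0.0216)² = 0.000467
  C term: (1×0.00608)² = 3.69e-05
Total = 0.000504. Share from C = 3.69e-05/0.000504 = 0.0732.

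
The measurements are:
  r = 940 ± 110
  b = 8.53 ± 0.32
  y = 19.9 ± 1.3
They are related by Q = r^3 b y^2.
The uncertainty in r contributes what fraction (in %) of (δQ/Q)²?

87.0%

(δQ/Q)² = (3·δr/r)² + (1·δb/b)² + (2·δy/y)²
  r term: (3×0.117)² = 0.123
  b term: (1×0.0375)² = 0.00141
  y term: (2×0.0653)² = 0.0171
Total = 0.142. Share from r = 0.123/0.142 = 0.870.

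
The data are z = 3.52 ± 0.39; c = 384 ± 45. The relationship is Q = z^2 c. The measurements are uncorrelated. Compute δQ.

Relative error in a monomial: (δQ/Q)² = Σ (nᵢ · δxᵢ/xᵢ)².
  (2·δz/z)² = (2×0.111)² = 0.0491;  (1·δc/c)² = (1×0.117)² = 0.0137
δQ/Q = √(0.0628) = 0.251
Q = 4760, so δQ = 0.251 × 4760 = 1190.

1190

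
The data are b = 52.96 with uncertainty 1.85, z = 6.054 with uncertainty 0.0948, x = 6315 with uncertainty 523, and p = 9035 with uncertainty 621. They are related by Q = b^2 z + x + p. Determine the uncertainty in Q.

1460

Let w = b^2·z = 16980. δw/w = √((2·δb/b)² + (1·δz/z)²) = √(0.00488 + 0.000245) = 0.0716, so δw = 1220.
Q = w + x + p: δQ = √(δw² + δx² + δp²) = √(1.48e+06 + 2.74e+05 + 3.86e+05) = 1460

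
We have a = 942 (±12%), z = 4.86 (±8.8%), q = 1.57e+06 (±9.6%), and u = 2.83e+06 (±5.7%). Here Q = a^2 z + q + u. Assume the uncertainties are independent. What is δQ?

1.12e+06

Let p = a^2·z = 4.31e+06. δp/p = √((2·δa/a)² + (1·δz/z)²) = √(0.0576 + 0.00774) = 0.256, so δp = 1.1e+06.
Q = p + q + u: δQ = √(δp² + δq² + δu²) = √(1.22e+12 + 2.27e+10 + 2.6e+10) = 1.12e+06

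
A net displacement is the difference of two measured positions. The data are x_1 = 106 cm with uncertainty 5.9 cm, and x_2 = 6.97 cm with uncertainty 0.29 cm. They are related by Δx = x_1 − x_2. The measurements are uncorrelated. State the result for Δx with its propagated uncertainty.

99.0 ± 5.91 cm

Each term contributes (cᵢ δxᵢ)² to (δΔx)²:
  (δx_1)² = 34.8;  (δx_2)² = 0.0841
δΔx = √(34.9) = 5.91 cm
Δx = 99.0 cm.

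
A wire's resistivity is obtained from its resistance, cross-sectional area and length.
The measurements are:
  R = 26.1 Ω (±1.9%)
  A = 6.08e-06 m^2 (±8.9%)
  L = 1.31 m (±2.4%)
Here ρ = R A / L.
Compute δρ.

Products/powers → add relative errors in quadrature, weighted by exponent:
  (1·δR/R)² = (1×0.0190)² = 0.000361;  (1·δA/A)² = (1×0.0890)² = 0.00792;  (-1·δL/L)² = (-1×0.0240)² = 0.000576
δρ/ρ = √(0.00886) = 0.0941
ρ = 0.000121 Ω·m, so δρ = 0.0941 × 0.000121 = 1.14e-05 Ω·m.

1.14e-05 Ω·m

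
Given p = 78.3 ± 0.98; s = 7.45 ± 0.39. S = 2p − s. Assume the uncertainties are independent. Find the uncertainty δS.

2.00

Absolute uncertainties add in quadrature for a linear combination:
  (2·δp)² = 3.84;  (δs)² = 0.152
δS = √(3.99) = 2.00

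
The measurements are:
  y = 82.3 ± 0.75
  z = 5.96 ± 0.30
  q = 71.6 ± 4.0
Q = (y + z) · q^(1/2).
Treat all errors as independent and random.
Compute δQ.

Let u = y + z = 88.3. δu = √(δy² + δz²) = √(0.562 + 0.0900) = 0.808, so δu/u = 0.00915.
Q is then a monomial in u, q:
δQ/Q = √((δu/u)² + (½·δq/q)²) = √(8.38e-05 + 0.000780) = 0.0294
Q = 747, so δQ = 0.0294 × 747 = 22.0.

22.0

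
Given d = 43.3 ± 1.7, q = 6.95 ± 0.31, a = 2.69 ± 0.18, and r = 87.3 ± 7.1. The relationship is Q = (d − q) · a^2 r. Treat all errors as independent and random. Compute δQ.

Let u = d − q = 36.3. δu = √(δd² + δq²) = √(2.89 + 0.0961) = 1.73, so δu/u = 0.0475.
Q is then a monomial in u, a, r:
δQ/Q = √((δu/u)² + (2·δa/a)² + (1·δr/r)²) = √(0.00226 + 0.0179 + 0.00661) = 0.164
Q = 23000, so δQ = 0.164 × 23000 = 3760.

3760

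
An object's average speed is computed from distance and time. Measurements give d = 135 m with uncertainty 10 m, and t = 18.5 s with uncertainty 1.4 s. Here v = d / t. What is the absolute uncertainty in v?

Products/powers → add relative errors in quadrature, weighted by exponent:
  (1·δd/d)² = (1×0.0741)² = 0.00549;  (-1·δt/t)² = (-1×0.0757)² = 0.00573
δv/v = √(0.0112) = 0.106
v = 7.30 m/s, so δv = 0.106 × 7.30 = 0.773 m/s.

0.773 m/s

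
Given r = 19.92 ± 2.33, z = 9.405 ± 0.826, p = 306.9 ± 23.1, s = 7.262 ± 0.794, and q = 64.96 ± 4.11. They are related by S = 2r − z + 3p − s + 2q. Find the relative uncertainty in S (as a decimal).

0.0651

Sums and differences: (δS)² = Σ (cᵢ δxᵢ)².
  (2·δr)² = 21.7;  (δz)² = 0.682;  (3·δp)² = 4800;  (δs)² = 0.630;  (2·δq)² = 67.6
δS = √(4890) = 70.0
S = 1074, so δS/S = 70.0/1074 = 0.0651.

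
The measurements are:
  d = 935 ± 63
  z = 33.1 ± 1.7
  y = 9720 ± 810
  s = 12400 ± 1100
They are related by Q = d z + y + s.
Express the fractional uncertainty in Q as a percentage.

Let p = d·z = 30900. δp/p = √((1·δd/d)² + (1·δz/z)²) = √(0.00454 + 0.00264) = 0.0847, so δp = 2620.
Q = p + y + s: δQ = √(δp² + δy² + δs²) = √(6.87e+06 + 6.56e+05 + 1.21e+06) = 2960
Q = 53100, so δQ/Q = 2960/53100 = 0.0557.

5.57%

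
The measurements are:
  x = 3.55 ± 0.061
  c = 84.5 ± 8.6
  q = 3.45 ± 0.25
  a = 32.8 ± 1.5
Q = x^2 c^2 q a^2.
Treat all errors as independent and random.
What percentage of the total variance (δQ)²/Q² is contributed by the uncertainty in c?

73.7%

(δQ/Q)² = (2·δx/x)² + (2·δc/c)² + (1·δq/q)² + (2·δa/a)²
  x term: (2×0.0172)² = 0.00118
  c term: (2×0.102)² = 0.0414
  q term: (1×0.0725)² = 0.00525
  a term: (2×0.0457)² = 0.00837
Total = 0.0562. Share from c = 0.0414/0.0562 = 0.737.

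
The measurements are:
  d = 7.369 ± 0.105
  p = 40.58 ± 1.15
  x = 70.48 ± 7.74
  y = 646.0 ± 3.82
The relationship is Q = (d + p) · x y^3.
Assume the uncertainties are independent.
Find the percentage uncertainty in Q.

Let u = d + p = 47.95. δu = √(δd² + δp²) = √(0.0110 + 1.32) = 1.15, so δu/u = 0.0241.
Q is then a monomial in u, x, y:
δQ/Q = √((δu/u)² + (1·δx/x)² + (3·δy/y)²) = √(0.000580 + 0.0121 + 0.000315) = 0.114

11.4%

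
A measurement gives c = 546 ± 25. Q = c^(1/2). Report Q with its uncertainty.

Q ∝ c^(1/2), so δQ/Q = |½| · δc/c = 0.5 × 0.0458 = 0.0229.
Q = 23.4, so δQ = 0.0229 × 23.4 = 0.535.

23.4 ± 0.535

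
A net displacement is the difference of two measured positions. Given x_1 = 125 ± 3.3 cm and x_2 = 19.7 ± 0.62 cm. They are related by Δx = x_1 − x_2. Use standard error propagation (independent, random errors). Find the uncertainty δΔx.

3.36 cm

Absolute uncertainties add in quadrature for a linear combination:
  (δx_1)² = 10.9;  (δx_2)² = 0.384
δΔx = √(11.3) = 3.36 cm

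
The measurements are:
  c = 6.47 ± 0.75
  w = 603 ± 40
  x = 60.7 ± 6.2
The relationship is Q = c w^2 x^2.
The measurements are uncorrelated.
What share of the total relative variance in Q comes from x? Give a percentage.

(δQ/Q)² = (1·δc/c)² + (2·δw/w)² + (2·δx/x)²
  c term: (1×0.116)² = 0.0134
  w term: (2×0.0663)² = 0.0176
  x term: (2×0.102)² = 0.0417
Total = 0.0728. Share from x = 0.0417/0.0728 = 0.573.

57.3%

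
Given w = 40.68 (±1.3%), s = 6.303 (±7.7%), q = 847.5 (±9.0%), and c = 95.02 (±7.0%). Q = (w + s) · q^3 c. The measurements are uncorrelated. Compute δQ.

7.59e+11

Let u = w + s = 46.98. δu = √(δw² + δs²) = √(0.280 + 0.236) = 0.718, so δu/u = 0.0153.
Q is then a monomial in u, q, c:
δQ/Q = √((δu/u)² + (3·δq/q)² + (1·δc/c)²) = √(0.000233 + 0.0729 + 0.00490) = 0.279
Q = 2.718e+12, so δQ = 0.279 × 2.718e+12 = 7.59e+11.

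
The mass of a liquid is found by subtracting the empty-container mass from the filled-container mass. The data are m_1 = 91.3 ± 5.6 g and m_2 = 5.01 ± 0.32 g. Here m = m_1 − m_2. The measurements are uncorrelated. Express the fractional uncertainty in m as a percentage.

m is a linear combination, so absolute uncertainties add in quadrature:
  (δm_1)² = 31.4;  (δm_2)² = 0.102
δm = √(31.5) = 5.61 g
m = 86.3 g, so δm/m = 5.61/86.3 = 0.0650.

6.50%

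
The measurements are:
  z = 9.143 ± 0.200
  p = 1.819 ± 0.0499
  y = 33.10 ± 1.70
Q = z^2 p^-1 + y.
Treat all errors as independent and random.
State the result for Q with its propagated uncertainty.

79.06 ± 2.92

Let w = z^2·p^-1 = 45.96. δw/w = √((2·δz/z)² + (-1·δp/p)²) = √(0.00191 + 0.000753) = 0.0516, so δw = 2.37.
Q = w + y: δQ = √(δw² + δy²) = √(5.63 + 2.89) = 2.92
Q = 79.06.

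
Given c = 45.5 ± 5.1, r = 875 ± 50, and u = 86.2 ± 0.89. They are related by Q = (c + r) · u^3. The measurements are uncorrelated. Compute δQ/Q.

Let w = c + r = 920. δw = √(δc² + δr²) = √(26.0 + 2500) = 50.3, so δw/w = 0.0546.
Q is then a monomial in w, u:
δQ/Q = √((δw/w)² + (3·δu/u)²) = √(0.00298 + 0.000959) = 0.0628

0.0628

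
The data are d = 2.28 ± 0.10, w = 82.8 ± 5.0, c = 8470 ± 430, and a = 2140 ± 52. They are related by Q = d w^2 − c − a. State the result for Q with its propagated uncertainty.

Let p = d·w^2 = 15600. δp/p = √((1·δd/d)² + (2·δw/w)²) = √(0.00192 + 0.0146) = 0.128, so δp = 2010.
Q = p − c − a: δQ = √(δp² + δc² + δa²) = √(4.03e+06 + 1.85e+05 + 2700) = 2050
Q = 5020.

5020 ± 2050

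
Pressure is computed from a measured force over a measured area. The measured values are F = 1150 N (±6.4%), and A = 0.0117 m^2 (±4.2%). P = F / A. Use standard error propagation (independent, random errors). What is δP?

Since P is a product/quotient, work with relative uncertainties:
  (1·δF/F)² = (1×0.0640)² = 0.00410;  (-1·δA/A)² = (-1×0.0420)² = 0.00176
δP/P = √(0.00586) = 0.0766
P = 98300 Pa, so δP = 0.0766 × 98300 = 7520 Pa.

7520 Pa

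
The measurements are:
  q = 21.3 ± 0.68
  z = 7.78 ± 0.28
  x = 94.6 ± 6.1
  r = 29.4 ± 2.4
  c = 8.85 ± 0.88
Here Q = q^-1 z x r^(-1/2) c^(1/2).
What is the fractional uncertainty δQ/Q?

0.103

Q is a product of powers, so relative uncertainties combine in quadrature:
  (-1·δq/q)² = (-1×0.0319)² = 0.00102;  (1·δz/z)² = (1×0.0360)² = 0.00130;  (1·δx/x)² = (1×0.0645)² = 0.00416;  (−½·δr/r)² = (-0.5×0.0816)² = 0.00167;  (½·δc/c)² = (0.5×0.0994)² = 0.00247
δQ/Q = √(0.0106) = 0.103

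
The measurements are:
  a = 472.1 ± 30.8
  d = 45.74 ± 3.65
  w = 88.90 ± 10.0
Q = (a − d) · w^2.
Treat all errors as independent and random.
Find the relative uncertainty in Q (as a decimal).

Let u = a − d = 426.4. δu = √(δa² + δd²) = √(949 + 13.3) = 31.0, so δu/u = 0.0727.
Q is then a monomial in u, w:
δQ/Q = √((δu/u)² + (2·δw/w)²) = √(0.00529 + 0.0506) = 0.236

0.236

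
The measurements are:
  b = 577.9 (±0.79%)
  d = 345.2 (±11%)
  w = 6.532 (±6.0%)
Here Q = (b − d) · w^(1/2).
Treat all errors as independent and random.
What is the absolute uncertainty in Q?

99.4

Let u = b − d = 232.7. δu = √(δb² + δd²) = √(20.8 + 1440) = 38.2, so δu/u = 0.164.
Q is then a monomial in u, w:
δQ/Q = √((δu/u)² + (½·δw/w)²) = √(0.0270 + 0.000900) = 0.167
Q = 594.7, so δQ = 0.167 × 594.7 = 99.4.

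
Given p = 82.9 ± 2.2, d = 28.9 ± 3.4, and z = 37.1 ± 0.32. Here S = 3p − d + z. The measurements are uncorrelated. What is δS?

7.43

Sums and differences: (δS)² = Σ (cᵢ δxᵢ)².
  (3·δp)² = 43.6;  (δd)² = 11.6;  (δz)² = 0.102
δS = √(55.2) = 7.43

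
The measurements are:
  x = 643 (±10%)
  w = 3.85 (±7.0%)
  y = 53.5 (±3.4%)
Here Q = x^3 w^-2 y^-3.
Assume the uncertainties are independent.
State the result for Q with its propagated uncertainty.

117 ± 40.6

Relative error in a monomial: (δQ/Q)² = Σ (nᵢ · δxᵢ/xᵢ)².
  (3·δx/x)² = (3×0.100)² = 0.0900;  (-2·δw/w)² = (-2×0.0700)² = 0.0196;  (-3·δy/y)² = (-3×0.0340)² = 0.0104
δQ/Q = √(0.120) = 0.346
Q = 117, so δQ = 0.346 × 117 = 40.6.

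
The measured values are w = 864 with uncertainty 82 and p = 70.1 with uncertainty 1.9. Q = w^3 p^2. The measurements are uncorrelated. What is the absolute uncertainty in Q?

9.19e+11

Each factor contributes (exponent × relative error)² to (δQ/Q)²:
  (3·δw/w)² = (3×0.0949)² = 0.0811;  (2·δp/p)² = (2×0.0271)² = 0.00294
δQ/Q = √(0.0840) = 0.290
Q = 3.17e+12, so δQ = 0.290 × 3.17e+12 = 9.19e+11.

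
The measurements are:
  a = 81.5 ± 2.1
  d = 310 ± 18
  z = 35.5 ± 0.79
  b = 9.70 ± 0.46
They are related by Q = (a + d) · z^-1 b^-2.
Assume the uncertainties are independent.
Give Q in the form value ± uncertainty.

Let u = a + d = 392. δu = √(δa² + δd²) = √(4.41 + 324) = 18.1, so δu/u = 0.0463.
Q is then a monomial in u, z, b:
δQ/Q = √((δu/u)² + (-1·δz/z)² + (-2·δb/b)²) = √(0.00214 + 0.000495 + 0.00900) = 0.108
Q = 0.117, so δQ = 0.108 × 0.117 = 0.0126.

0.117 ± 0.0126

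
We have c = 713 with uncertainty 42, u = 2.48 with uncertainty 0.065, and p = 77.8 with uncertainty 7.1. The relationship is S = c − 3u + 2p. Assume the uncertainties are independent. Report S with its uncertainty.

S is a linear combination, so absolute uncertainties add in quadrature:
  (δc)² = 1760;  (3·δu)² = 0.0380;  (2·δp)² = 202
δS = √(1970) = 44.3
S = 861.

861 ± 44.3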